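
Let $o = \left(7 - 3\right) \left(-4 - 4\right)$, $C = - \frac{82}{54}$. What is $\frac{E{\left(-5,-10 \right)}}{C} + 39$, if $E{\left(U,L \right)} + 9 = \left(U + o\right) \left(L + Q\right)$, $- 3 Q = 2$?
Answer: $- \frac{8814}{41} \approx -214.98$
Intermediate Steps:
$Q = - \frac{2}{3}$ ($Q = \left(- \frac{1}{3}\right) 2 = - \frac{2}{3} \approx -0.66667$)
$C = - \frac{41}{27}$ ($C = \left(-82\right) \frac{1}{54} = - \frac{41}{27} \approx -1.5185$)
$o = -32$ ($o = 4 \left(-8\right) = -32$)
$E{\left(U,L \right)} = -9 + \left(-32 + U\right) \left(- \frac{2}{3} + L\right)$ ($E{\left(U,L \right)} = -9 + \left(U - 32\right) \left(L - \frac{2}{3}\right) = -9 + \left(-32 + U\right) \left(- \frac{2}{3} + L\right)$)
$\frac{E{\left(-5,-10 \right)}}{C} + 39 = \frac{\frac{37}{3} - -320 - - \frac{10}{3} - -50}{- \frac{41}{27}} + 39 = - \frac{27 \left(\frac{37}{3} + 320 + \frac{10}{3} + 50\right)}{41} + 39 = \left(- \frac{27}{41}\right) \frac{1157}{3} + 39 = - \frac{10413}{41} + 39 = - \frac{8814}{41}$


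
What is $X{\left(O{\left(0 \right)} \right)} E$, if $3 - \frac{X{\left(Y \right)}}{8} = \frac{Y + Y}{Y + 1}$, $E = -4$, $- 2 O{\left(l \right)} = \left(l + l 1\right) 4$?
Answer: $-96$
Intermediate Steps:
$O{\left(l \right)} = - 4 l$ ($O{\left(l \right)} = - \frac{\left(l + l 1\right) 4}{2} = - \frac{\left(l + l\right) 4}{2} = - \frac{2 l 4}{2} = - \frac{8 l}{2} = - 4 l$)
$X{\left(Y \right)} = 24 - \frac{16 Y}{1 + Y}$ ($X{\left(Y \right)} = 24 - 8 \frac{Y + Y}{Y + 1} = 24 - 8 \frac{2 Y}{1 + Y} = 24 - \frac{16 Y}{1 + Y}$)
$X{\left(O{\left(0 \right)} \right)} E = \frac{8 \left(3 - 0\right)}{1 - 0} \left(-4\right) = \frac{8 \left(3 + 0\right)}{1 + 0} \left(-4\right) = 8 \cdot 1^{-1} \cdot 3 \left(-4\right) = 8 \cdot 1 \cdot 3 \left(-4\right) = 24 \left(-4\right) = -96$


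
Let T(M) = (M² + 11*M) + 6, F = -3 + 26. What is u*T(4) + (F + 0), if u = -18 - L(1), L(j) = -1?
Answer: -1099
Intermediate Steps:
F = 23
T(M) = 6 + M² + 11*M
u = -17 (u = -18 - 1*(-1) = -18 + 1 = -17)
u*T(4) + (F + 0) = -17*(6 + 4² + 11*4) + (23 + 0) = -17*(6 + 16 + 44) + 23 = -17*66 + 23 = -1122 + 23 = -1099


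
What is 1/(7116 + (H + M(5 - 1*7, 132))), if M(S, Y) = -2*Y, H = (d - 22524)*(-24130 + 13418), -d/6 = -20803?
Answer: -1/1095766476 ≈ -9.1260e-10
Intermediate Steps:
d = 124818 (d = -6*(-20803) = 124818)
H = -1095773328 (H = (124818 - 22524)*(-24130 + 13418) = 102294*(-10712) = -1095773328)
1/(7116 + (H + M(5 - 1*7, 132))) = 1/(7116 + (-1095773328 - 2*132)) = 1/(7116 + (-1095773328 - 264)) = 1/(7116 - 1095773592) = 1/(-1095766476) = -1/1095766476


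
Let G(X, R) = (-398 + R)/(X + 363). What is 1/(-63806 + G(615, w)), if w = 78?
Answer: -489/31201294 ≈ -1.5672e-5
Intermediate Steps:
G(X, R) = (-398 + R)/(363 + X)
1/(-63806 + G(615, w)) = 1/(-63806 + (-398 + 78)/(363 + 615)) = 1/(-63806 - 320/978) = 1/(-63806 + (1/978)*(-320)) = 1/(-63806 - 160/489) = 1/(-31201294/489) = -489/31201294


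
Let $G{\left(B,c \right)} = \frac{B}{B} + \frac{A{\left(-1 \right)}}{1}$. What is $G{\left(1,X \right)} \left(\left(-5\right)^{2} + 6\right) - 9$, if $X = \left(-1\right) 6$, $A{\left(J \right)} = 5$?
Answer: $177$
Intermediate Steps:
$X = -6$
$G{\left(B,c \right)} = 6$ ($G{\left(B,c \right)} = \frac{B}{B} + \frac{5}{1} = 1 + 5 \cdot 1 = 1 + 5 = 6$)
$G{\left(1,X \right)} \left(\left(-5\right)^{2} + 6\right) - 9 = 6 \left(\left(-5\right)^{2} + 6\right) - 9 = 6 \left(25 + 6\right) - 9 = 6 \cdot 31 - 9 = 186 - 9 = 177$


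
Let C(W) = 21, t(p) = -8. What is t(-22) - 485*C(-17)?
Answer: -10193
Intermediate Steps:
t(-22) - 485*C(-17) = -8 - 485*21 = -8 - 10185 = -10193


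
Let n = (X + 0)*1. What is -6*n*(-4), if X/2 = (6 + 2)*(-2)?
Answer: -768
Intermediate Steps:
X = -32 (X = 2*((6 + 2)*(-2)) = 2*(8*(-2)) = 2*(-16) = -32)
n = -32 (n = (-32 + 0)*1 = -32*1 = -32)
-6*n*(-4) = -6*(-32)*(-4) = 192*(-4) = -768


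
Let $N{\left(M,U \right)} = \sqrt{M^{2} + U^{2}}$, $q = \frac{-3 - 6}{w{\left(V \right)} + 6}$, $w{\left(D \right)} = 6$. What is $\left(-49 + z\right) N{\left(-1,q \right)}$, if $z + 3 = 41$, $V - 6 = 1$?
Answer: $- \frac{55}{4} \approx -13.75$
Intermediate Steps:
$V = 7$ ($V = 6 + 1 = 7$)
$q = - \frac{3}{4}$ ($q = \frac{-3 - 6}{6 + 6} = - \frac{9}{12} = \left(-9\right) \frac{1}{12} = - \frac{3}{4} \approx -0.75$)
$z = 38$ ($z = -3 + 41 = 38$)
$\left(-49 + z\right) N{\left(-1,q \right)} = \left(-49 + 38\right) \sqrt{\left(-1\right)^{2} + \left(- \frac{3}{4}\right)^{2}} = - 11 \sqrt{1 + \frac{9}{16}} = - 11 \sqrt{\frac{25}{16}} = \left(-11\right) \frac{5}{4} = - \frac{55}{4}$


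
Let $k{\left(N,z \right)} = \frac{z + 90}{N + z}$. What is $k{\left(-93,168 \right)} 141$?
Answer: $\frac{12126}{25} \approx 485.04$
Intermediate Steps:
$k{\left(N,z \right)} = \frac{90 + z}{N + z}$
$k{\left(-93,168 \right)} 141 = \frac{90 + 168}{-93 + 168} \cdot 141 = \frac{1}{75} \cdot 258 \cdot 141 = \frac{86}{25} \cdot 141 = \frac{12126}{25}$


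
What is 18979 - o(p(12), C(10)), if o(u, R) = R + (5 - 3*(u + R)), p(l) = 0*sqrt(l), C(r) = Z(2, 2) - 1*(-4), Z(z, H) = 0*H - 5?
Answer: 18972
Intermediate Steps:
Z(z, H) = -5 (Z(z, H) = 0 - 5 = -5)
C(r) = -1 (C(r) = -5 - 1*(-4) = -5 + 4 = -1)
p(l) = 0
o(u, R) = 5 - 3*u - 2*R (o(u, R) = R + (5 - 3*(R + u)) = R + (5 + (-3*R - 3*u)) = R + (5 - 3*R - 3*u) = 5 - 3*u - 2*R)
18979 - o(p(12), C(10)) = 18979 - (5 - 3*0 - 2*(-1)) = 18979 - (5 + 0 + 2) = 18979 - 1*7 = 18979 - 7 = 18972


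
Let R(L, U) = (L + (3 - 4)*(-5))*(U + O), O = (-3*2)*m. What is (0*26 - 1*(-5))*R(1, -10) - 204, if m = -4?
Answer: 216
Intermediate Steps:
O = 24 (O = -3*2*(-4) = -6*(-4) = 24)
R(L, U) = (5 + L)*(24 + U) (R(L, U) = (L + (3 - 4)*(-5))*(U + 24) = (L - 1*(-5))*(24 + U) = (L + 5)*(24 + U) = (5 + L)*(24 + U))
(0*26 - 1*(-5))*R(1, -10) - 204 = (0*26 - 1*(-5))*(120 + 5*(-10) + 24*1 + 1*(-10)) - 204 = (0 + 5)*(120 - 50 + 24 - 10) - 204 = 5*84 - 204 = 420 - 204 = 216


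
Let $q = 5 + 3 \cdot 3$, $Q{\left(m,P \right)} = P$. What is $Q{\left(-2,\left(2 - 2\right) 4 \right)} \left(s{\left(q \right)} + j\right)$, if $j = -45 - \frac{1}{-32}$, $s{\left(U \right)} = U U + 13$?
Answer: $0$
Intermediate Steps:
$q = 14$ ($q = 5 + 9 = 14$)
$s{\left(U \right)} = 13 + U^{2}$ ($s{\left(U \right)} = U^{2} + 13 = 13 + U^{2}$)
$j = - \frac{1439}{32}$ ($j = -45 - - \frac{1}{32} = -45 + \frac{1}{32} = - \frac{1439}{32} \approx -44.969$)
$Q{\left(-2,\left(2 - 2\right) 4 \right)} \left(s{\left(q \right)} + j\right) = \left(2 - 2\right) 4 \left(\left(13 + 14^{2}\right) - \frac{1439}{32}\right) = 0 \cdot 4 \left(\left(13 + 196\right) - \frac{1439}{32}\right) = 0 \left(209 - \frac{1439}{32}\right) = 0 \cdot \frac{5249}{32} = 0$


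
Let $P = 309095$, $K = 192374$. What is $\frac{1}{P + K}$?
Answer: $\frac{1}{501469} \approx 1.9941 \cdot 10^{-6}$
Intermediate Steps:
$\frac{1}{P + K} = \frac{1}{309095 + 192374} = \frac{1}{501469}$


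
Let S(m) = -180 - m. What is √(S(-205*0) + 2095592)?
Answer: 2*√523853 ≈ 1447.6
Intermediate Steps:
√(S(-205*0) + 2095592) = √((-180 - (-205)*0) + 2095592) = √((-180 - 1*0) + 2095592) = √((-180 + 0) + 2095592) = √(-180 + 2095592) = √2095412 = 2*√523853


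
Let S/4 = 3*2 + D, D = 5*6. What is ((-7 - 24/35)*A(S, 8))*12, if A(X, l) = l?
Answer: -25824/35 ≈ -737.83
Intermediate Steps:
D = 30
S = 144 (S = 4*(3*2 + 30) = 4*(6 + 30) = 4*36 = 144)
((-7 - 24/35)*A(S, 8))*12 = ((-7 - 24/35)*8)*12 = -269/35*8*12 = -2152/35*12 = -25824/35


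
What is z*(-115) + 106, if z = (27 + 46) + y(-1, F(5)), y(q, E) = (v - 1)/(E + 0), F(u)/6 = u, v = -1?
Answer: -24844/3 ≈ -8281.3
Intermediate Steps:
F(u) = 6*u
y(q, E) = -2/E (y(q, E) = (-1 - 1)/(E + 0) = -2/E)
z = 1094/15 (z = (27 + 46) - 2/(6*5) = 73 - 2/30 = 73 - 2*1/30 = 73 - 1/15 = 1094/15 ≈ 72.933)
z*(-115) + 106 = (1094/15)*(-115) + 106 = -25162/3 + 106 = -24844/3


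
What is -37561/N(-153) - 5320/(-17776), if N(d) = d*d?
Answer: -67893557/52014798 ≈ -1.3053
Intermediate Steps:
N(d) = d**2
-37561/N(-153) - 5320/(-17776) = -37561/((-153)**2) - 5320/(-17776) = -37561/23409 - 5320*(-1/17776) = -37561*1/23409 + 665/2222 = -37561/23409 + 665/2222 = -67893557/52014798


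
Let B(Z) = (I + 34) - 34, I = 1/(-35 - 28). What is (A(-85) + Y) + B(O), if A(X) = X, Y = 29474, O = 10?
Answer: 1851506/63 ≈ 29389.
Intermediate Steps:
I = -1/63 (I = 1/(-63) = -1/63 ≈ -0.015873)
B(Z) = -1/63 (B(Z) = (-1/63 + 34) - 34 = 2141/63 - 34 = -1/63)
(A(-85) + Y) + B(O) = (-85 + 29474) - 1/63 = 29389 - 1/63 = 1851506/63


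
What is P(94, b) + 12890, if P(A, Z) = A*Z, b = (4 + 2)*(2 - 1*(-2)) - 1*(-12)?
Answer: 16274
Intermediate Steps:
b = 36 (b = 6*(2 + 2) + 12 = 6*4 + 12 = 24 + 12 = 36)
P(94, b) + 12890 = 94*36 + 12890 = 3384 + 12890 = 16274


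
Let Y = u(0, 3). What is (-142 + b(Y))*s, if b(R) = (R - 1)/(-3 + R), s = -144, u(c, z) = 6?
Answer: 20208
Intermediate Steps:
Y = 6
b(R) = (-1 + R)/(-3 + R)
(-142 + b(Y))*s = (-142 + (-1 + 6)/(-3 + 6))*(-144) = (-142 + 5/3)*(-144) = -421/3*(-144) = 20208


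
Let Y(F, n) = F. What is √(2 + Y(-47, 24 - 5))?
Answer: 3*I*√5 ≈ 6.7082*I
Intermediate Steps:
√(2 + Y(-47, 24 - 5)) = √(2 - 47) = √(-45) = 3*I*√5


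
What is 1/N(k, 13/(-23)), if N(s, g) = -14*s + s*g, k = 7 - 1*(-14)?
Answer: -23/7035 ≈ -0.0032694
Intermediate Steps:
k = 21 (k = 7 + 14 = 21)
N(s, g) = -14*s + g*s
1/N(k, 13/(-23)) = 1/(21*(-14 + 13/(-23))) = 1/(21*(-14 + 13*(-1/23))) = 1/(21*(-14 - 13/23)) = 1/(21*(-335/23)) = 1/(-7035/23) = -23/7035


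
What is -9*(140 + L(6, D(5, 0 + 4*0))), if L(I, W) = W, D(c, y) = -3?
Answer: -1233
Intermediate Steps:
-9*(140 + L(6, D(5, 0 + 4*0))) = -9*(140 - 3) = -9*137 = -1233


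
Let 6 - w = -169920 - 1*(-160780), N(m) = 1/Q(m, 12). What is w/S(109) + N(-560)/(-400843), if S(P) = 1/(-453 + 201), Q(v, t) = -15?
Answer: -13857896094839/6012645 ≈ -2.3048e+6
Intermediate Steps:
S(P) = -1/252 (S(P) = 1/(-252) = -1/252)
N(m) = -1/15 (N(m) = 1/(-15) = -1/15)
w = 9146 (w = 6 - (-169920 - 1*(-160780)) = 6 - (-169920 + 160780) = 6 - 1*(-9140) = 6 + 9140 = 9146)
w/S(109) + N(-560)/(-400843) = 9146/(-1/252) - 1/15/(-400843) = 9146*(-252) - 1/15*(-1/400843) = -2304792 + 1/6012645 = -13857896094839/6012645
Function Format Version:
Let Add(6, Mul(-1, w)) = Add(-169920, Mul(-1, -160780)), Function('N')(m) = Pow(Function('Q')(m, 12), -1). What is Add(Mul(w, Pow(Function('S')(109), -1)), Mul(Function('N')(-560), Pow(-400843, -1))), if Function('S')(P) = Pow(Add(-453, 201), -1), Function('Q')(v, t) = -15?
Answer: Rational(-13857896094839, 6012645) ≈ -2.3048e+6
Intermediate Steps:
Function('S')(P) = Rational(-1, 252) (Function('S')(P) = Pow(-252, -1) = Rational(-1, 252))
Function('N')(m) = Rational(-1, 15) (Function('N')(m) = Pow(-15, -1) = Rational(-1, 15))
w = 9146 (w = Add(6, Mul(-1, Add(-169920, Mul(-1, -160780)))) = Add(6, Mul(-1, Add(-169920, 160780))) = Add(6, Mul(-1, -9140)) = Add(6, 9140) = 9146)
Add(Mul(w, Pow(Function('S')(109), -1)), Mul(Function('N')(-560), Pow(-400843, -1))) = Add(Mul(9146, Pow(Rational(-1, 252), -1)), Mul(Rational(-1, 15), Pow(-400843, -1))) = Add(Mul(9146, -252), Mul(Rational(-1, 15), Rational(-1, 400843))) = Add(-2304792, Rational(1, 6012645)) = Rational(-13857896094839, 6012645)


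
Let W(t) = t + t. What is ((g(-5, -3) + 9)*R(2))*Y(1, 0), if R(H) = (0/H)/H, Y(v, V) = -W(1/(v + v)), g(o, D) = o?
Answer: 0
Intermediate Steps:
W(t) = 2*t
Y(v, V) = -1/v (Y(v, V) = -2/(v + v) = -2/(2*v) = -2*1/(2*v) = -1/v)
R(H) = 0 (R(H) = 0/H = 0)
((g(-5, -3) + 9)*R(2))*Y(1, 0) = ((-5 + 9)*0)*(-1/1) = (4*0)*(-1*1) = 0*(-1) = 0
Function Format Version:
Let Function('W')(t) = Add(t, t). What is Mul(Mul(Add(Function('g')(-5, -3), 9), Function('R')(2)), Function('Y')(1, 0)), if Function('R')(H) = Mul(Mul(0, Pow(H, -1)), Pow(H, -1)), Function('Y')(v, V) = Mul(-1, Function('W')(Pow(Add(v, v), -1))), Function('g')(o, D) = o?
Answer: 0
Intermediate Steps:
Function('W')(t) = Mul(2, t)
Function('Y')(v, V) = Mul(-1, Pow(v, -1)) (Function('Y')(v, V) = Mul(-1, Mul(2, Pow(Add(v, v), -1))) = Mul(-1, Mul(2, Pow(Mul(2, v), -1))) = Mul(-1, Mul(2, Mul(Rational(1, 2), Pow(v, -1)))) = Mul(-1, Pow(v, -1)))
Function('R')(H) = 0 (Function('R')(H) = Mul(0, Pow(H, -1)) = 0)
Mul(Mul(Add(Function('g')(-5, -3), 9), Function('R')(2)), Function('Y')(1, 0)) = Mul(Mul(Add(-5, 9), 0), Mul(-1, Pow(1, -1))) = Mul(Mul(4, 0), Mul(-1, 1)) = Mul(0, -1) = 0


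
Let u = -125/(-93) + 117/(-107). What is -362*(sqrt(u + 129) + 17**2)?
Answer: -104618 - 362*sqrt(12798707523)/9951 ≈ -1.0873e+5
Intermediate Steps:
u = 2494/9951 (u = -125*(-1/93) + 117*(-1/107) = 125/93 - 117/107 = 2494/9951 ≈ 0.25063)
-362*(sqrt(u + 129) + 17**2) = -362*(sqrt(2494/9951 + 129) + 17**2) = -362*(sqrt(1286173/9951) + 289) = -362*(sqrt(12798707523)/9951 + 289) = -362*(289 + sqrt(12798707523)/9951) = -104618 - 362*sqrt(12798707523)/9951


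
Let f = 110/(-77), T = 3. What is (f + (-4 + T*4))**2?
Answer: 2116/49 ≈ 43.184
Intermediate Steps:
f = -10/7 (f = 110*(-1/77) = -10/7 ≈ -1.4286)
(f + (-4 + T*4))**2 = (-10/7 + (-4 + 3*4))**2 = (-10/7 + (-4 + 12))**2 = (-10/7 + 8)**2 = (46/7)**2 = 2116/49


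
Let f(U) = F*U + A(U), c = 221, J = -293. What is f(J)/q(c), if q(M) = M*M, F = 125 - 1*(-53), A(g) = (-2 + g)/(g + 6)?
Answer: -14967903/14017367 ≈ -1.0678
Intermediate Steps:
A(g) = (-2 + g)/(6 + g)
F = 178 (F = 125 + 53 = 178)
q(M) = M**2
f(U) = 178*U + (-2 + U)/(6 + U)
f(J)/q(c) = ((-2 - 293 + 178*(-293)*(6 - 293))/(6 - 293))/(221**2) = ((-2 - 293 + 178*(-293)*(-287))/(-287))/48841 = -(-2 - 293 + 14968198)/287*(1/48841) = -1/287*14967903*(1/48841) = -14967903/287*1/48841 = -14967903/14017367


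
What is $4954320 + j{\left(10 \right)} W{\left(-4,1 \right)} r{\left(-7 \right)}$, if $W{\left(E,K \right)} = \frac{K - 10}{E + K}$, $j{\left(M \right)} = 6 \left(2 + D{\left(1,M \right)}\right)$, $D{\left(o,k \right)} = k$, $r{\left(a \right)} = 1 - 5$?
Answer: $4953456$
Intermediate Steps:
$r{\left(a \right)} = -4$
$j{\left(M \right)} = 12 + 6 M$ ($j{\left(M \right)} = 6 \left(2 + M\right) = 12 + 6 M$)
$W{\left(E,K \right)} = \frac{-10 + K}{E + K}$
$4954320 + j{\left(10 \right)} W{\left(-4,1 \right)} r{\left(-7 \right)} = 4954320 + \left(12 + 6 \cdot 10\right) \frac{-10 + 1}{-4 + 1} \left(-4\right) = 4954320 + \left(12 + 60\right) \frac{1}{-3} \left(-9\right) \left(-4\right) = 4954320 + 72 \left(\left(- \frac{1}{3}\right) \left(-9\right)\right) \left(-4\right) = 4954320 + 72 \cdot 3 \left(-4\right) = 4954320 + 216 \left(-4\right) = 4954320 - 864 = 4953456$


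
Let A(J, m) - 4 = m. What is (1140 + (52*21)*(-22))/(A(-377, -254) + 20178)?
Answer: -5721/4982 ≈ -1.1483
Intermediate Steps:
A(J, m) = 4 + m
(1140 + (52*21)*(-22))/(A(-377, -254) + 20178) = (1140 + (52*21)*(-22))/((4 - 254) + 20178) = (1140 + 1092*(-22))/(-250 + 20178) = (1140 - 24024)/19928 = -22884*1/19928 = -5721/4982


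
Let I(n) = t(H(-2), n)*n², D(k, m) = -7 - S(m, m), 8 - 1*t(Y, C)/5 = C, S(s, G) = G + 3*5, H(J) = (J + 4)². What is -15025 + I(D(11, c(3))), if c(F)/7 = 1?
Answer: 140560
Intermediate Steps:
H(J) = (4 + J)²
S(s, G) = 15 + G (S(s, G) = G + 15 = 15 + G)
t(Y, C) = 40 - 5*C
c(F) = 7 (c(F) = 7*1 = 7)
D(k, m) = -22 - m (D(k, m) = -7 - (15 + m) = -7 + (-15 - m) = -22 - m)
I(n) = n²*(40 - 5*n) (I(n) = (40 - 5*n)*n² = n²*(40 - 5*n))
-15025 + I(D(11, c(3))) = -15025 + 5*(-22 - 1*7)²*(8 - (-22 - 1*7)) = -15025 + 5*(-22 - 7)²*(8 - (-22 - 7)) = -15025 + 5*(-29)²*(8 - 1*(-29)) = -15025 + 5*841*(8 + 29) = -15025 + 5*841*37 = -15025 + 155585 = 140560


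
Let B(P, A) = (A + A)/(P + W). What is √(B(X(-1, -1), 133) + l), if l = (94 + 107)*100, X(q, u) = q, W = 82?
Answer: √1628366/9 ≈ 141.79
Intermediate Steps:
B(P, A) = 2*A/(82 + P) (B(P, A) = (A + A)/(P + 82) = (2*A)/(82 + P) = 2*A/(82 + P))
l = 20100 (l = 201*100 = 20100)
√(B(X(-1, -1), 133) + l) = √(2*133/(82 - 1) + 20100) = √(2*133/81 + 20100) = √(2*133*(1/81) + 20100) = √(266/81 + 20100) = √(1628366/81) = √1628366/9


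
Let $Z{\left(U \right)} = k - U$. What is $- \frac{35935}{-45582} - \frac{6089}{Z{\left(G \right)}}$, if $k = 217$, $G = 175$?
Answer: $- \frac{23003294}{159537} \approx -144.19$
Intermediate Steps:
$Z{\left(U \right)} = 217 - U$
$- \frac{35935}{-45582} - \frac{6089}{Z{\left(G \right)}} = - \frac{35935}{-45582} - \frac{6089}{217 - 175} = \left(-35935\right) \left(- \frac{1}{45582}\right) - \frac{6089}{217 - 175} = \frac{35935}{45582} - \frac{6089}{42} = - \frac{23003294}{159537}$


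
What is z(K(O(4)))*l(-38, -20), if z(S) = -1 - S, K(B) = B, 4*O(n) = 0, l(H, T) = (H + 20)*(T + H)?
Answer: -1044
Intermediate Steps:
l(H, T) = (20 + H)*(H + T)
O(n) = 0 (O(n) = (¼)*0 = 0)
z(K(O(4)))*l(-38, -20) = (-1 - 1*0)*((-38)² + 20*(-38) + 20*(-20) - 38*(-20)) = (-1 + 0)*(1444 - 760 - 400 + 760) = -1*1044 = -1044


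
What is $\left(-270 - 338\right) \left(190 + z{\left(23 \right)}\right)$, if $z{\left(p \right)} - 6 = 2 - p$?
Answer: $-106400$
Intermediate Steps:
$z{\left(p \right)} = 8 - p$ ($z{\left(p \right)} = 6 - \left(-2 + p\right) = 8 - p$)
$\left(-270 - 338\right) \left(190 + z{\left(23 \right)}\right) = \left(-270 - 338\right) \left(190 + \left(8 - 23\right)\right) = - 608 \left(190 + \left(8 - 23\right)\right) = - 608 \left(190 - 15\right) = \left(-608\right) 175 = -106400$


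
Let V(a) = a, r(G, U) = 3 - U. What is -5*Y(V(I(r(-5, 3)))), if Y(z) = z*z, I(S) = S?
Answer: 0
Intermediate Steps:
Y(z) = z²
-5*Y(V(I(r(-5, 3)))) = -5*(3 - 1*3)² = -5*(3 - 3)² = -5*0² = -5*0 = 0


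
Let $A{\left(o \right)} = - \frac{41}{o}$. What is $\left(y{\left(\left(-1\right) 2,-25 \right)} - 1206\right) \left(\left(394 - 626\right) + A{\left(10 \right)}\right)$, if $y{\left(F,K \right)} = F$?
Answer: $\frac{1426044}{5} \approx 2.8521 \cdot 10^{5}$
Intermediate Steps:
$\left(y{\left(\left(-1\right) 2,-25 \right)} - 1206\right) \left(\left(394 - 626\right) + A{\left(10 \right)}\right) = \left(\left(-1\right) 2 - 1206\right) \left(\left(394 - 626\right) - \frac{41}{10}\right) = \left(-2 - 1206\right) \left(\left(394 - 626\right) - \frac{41}{10}\right) = - 1208 \left(-232 - \frac{41}{10}\right) = \left(-1208\right) \left(- \frac{2361}{10}\right) = \frac{1426044}{5}$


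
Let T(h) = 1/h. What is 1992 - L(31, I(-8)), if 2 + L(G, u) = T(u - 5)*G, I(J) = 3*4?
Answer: 13927/7 ≈ 1989.6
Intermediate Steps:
I(J) = 12
L(G, u) = -2 + G/(-5 + u) (L(G, u) = -2 + G/(u - 5) = -2 + G/(-5 + u))
1992 - L(31, I(-8)) = 1992 - (10 + 31 - 2*12)/(-5 + 12) = 1992 - (10 + 31 - 24)/7 = 1992 - 17/7 = 13927/7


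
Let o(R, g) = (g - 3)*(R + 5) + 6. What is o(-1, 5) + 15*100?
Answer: 1514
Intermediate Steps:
o(R, g) = 6 + (-3 + g)*(5 + R) (o(R, g) = (-3 + g)*(5 + R) + 6 = 6 + (-3 + g)*(5 + R))
o(-1, 5) + 15*100 = (-9 - 3*(-1) + 5*5 - 1*5) + 15*100 = (-9 + 3 + 25 - 5) + 1500 = 14 + 1500 = 1514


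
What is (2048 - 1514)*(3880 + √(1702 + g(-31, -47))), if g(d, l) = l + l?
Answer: 2071920 + 1068*√402 ≈ 2.0933e+6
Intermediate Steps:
g(d, l) = 2*l
(2048 - 1514)*(3880 + √(1702 + g(-31, -47))) = (2048 - 1514)*(3880 + √(1702 + 2*(-47))) = 534*(3880 + √(1702 - 94)) = 534*(3880 + √1608) = 534*(3880 + 2*√402) = 2071920 + 1068*√402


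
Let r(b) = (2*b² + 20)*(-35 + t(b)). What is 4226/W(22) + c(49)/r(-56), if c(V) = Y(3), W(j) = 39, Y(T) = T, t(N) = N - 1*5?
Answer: 65452285/604032 ≈ 108.36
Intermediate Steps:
t(N) = -5 + N (t(N) = N - 5 = -5 + N)
c(V) = 3
r(b) = (-40 + b)*(20 + 2*b²) (r(b) = (2*b² + 20)*(-35 + (-5 + b)) = (20 + 2*b²)*(-40 + b) = (-40 + b)*(20 + 2*b²))
4226/W(22) + c(49)/r(-56) = 4226/39 + 3/(-800 - 80*(-56)² + 2*(-56)³ + 20*(-56)) = 4226*(1/39) + 3/(-800 - 80*3136 + 2*(-175616) - 1120) = 4226/39 + 3/(-800 - 250880 - 351232 - 1120) = 4226/39 + 3/(-604032) = 4226/39 + 3*(-1/604032) = 4226/39 - 1/201344 = 65452285/604032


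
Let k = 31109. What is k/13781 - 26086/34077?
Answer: 700610227/469615137 ≈ 1.4919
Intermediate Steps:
k/13781 - 26086/34077 = 31109/13781 - 26086/34077 = 700610227/469615137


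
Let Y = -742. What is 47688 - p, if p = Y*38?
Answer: 75884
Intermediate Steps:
p = -28196 (p = -742*38 = -28196)
47688 - p = 47688 - 1*(-28196) = 47688 + 28196 = 75884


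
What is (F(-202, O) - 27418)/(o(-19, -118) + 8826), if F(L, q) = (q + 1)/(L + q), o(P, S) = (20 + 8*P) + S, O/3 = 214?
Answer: -12063277/3773440 ≈ -3.1969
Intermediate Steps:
O = 642 (O = 3*214 = 642)
o(P, S) = 20 + S + 8*P
F(L, q) = (1 + q)/(L + q)
(F(-202, O) - 27418)/(o(-19, -118) + 8826) = ((1 + 642)/(-202 + 642) - 27418)/((20 - 118 + 8*(-19)) + 8826) = (643/440 - 27418)/((20 - 118 - 152) + 8826) = ((1/440)*643 - 27418)/(-250 + 8826) = (643/440 - 27418)/8576 = -12063277/440*1/8576 = -12063277/3773440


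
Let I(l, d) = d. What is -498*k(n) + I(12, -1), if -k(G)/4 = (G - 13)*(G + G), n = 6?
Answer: -167329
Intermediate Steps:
k(G) = -8*G*(-13 + G) (k(G) = -4*(G - 13)*(G + G) = -4*(-13 + G)*2*G = -8*G*(-13 + G))
-498*k(n) + I(12, -1) = -3984*6*(13 - 1*6) - 1 = -3984*6*(13 - 6) - 1 = -3984*6*7 - 1 = -498*336 - 1 = -167328 - 1 = -167329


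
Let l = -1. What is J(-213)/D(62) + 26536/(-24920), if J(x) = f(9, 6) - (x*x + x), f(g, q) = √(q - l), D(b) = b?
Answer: -70433297/96565 + √7/62 ≈ -729.34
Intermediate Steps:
f(g, q) = √(1 + q) (f(g, q) = √(q - 1*(-1)) = √(q + 1) = √(1 + q))
J(x) = √7 - x - x² (J(x) = √(1 + 6) - (x*x + x) = √7 - (x² + x) = √7 - (x + x²) = √7 + (-x - x²) = √7 - x - x²)
J(-213)/D(62) + 26536/(-24920) = (√7 - 1*(-213) - 1*(-213)²)/62 + 26536/(-24920) = (√7 + 213 - 1*45369)*(1/62) + 26536*(-1/24920) = (√7 + 213 - 45369)*(1/62) - 3317/3115 = (-45156 + √7)*(1/62) - 3317/3115 = (-22578/31 + √7/62) - 3317/3115 = -70433297/96565 + √7/62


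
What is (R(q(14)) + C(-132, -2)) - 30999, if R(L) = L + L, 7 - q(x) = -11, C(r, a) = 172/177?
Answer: -5480279/177 ≈ -30962.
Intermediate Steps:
C(r, a) = 172/177 (C(r, a) = 172*(1/177) = 172/177)
q(x) = 18 (q(x) = 7 - 1*(-11) = 7 + 11 = 18)
R(L) = 2*L
(R(q(14)) + C(-132, -2)) - 30999 = (2*18 + 172/177) - 30999 = (36 + 172/177) - 30999 = 6544/177 - 30999 = -5480279/177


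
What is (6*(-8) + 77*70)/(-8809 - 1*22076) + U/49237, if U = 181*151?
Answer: 581093881/1520684745 ≈ 0.38213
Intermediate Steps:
U = 27331
(6*(-8) + 77*70)/(-8809 - 1*22076) + U/49237 = (6*(-8) + 77*70)/(-8809 - 1*22076) + 27331/49237 = (-48 + 5390)/(-8809 - 22076) + 27331*(1/49237) = 5342/(-30885) + 27331/49237 = 5342*(-1/30885) + 27331/49237 = -5342/30885 + 27331/49237 = 581093881/1520684745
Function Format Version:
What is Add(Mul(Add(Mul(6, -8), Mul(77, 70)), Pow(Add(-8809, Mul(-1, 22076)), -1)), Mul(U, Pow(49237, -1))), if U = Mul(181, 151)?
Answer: Rational(581093881, 1520684745) ≈ 0.38213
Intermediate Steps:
U = 27331
Add(Mul(Add(Mul(6, -8), Mul(77, 70)), Pow(Add(-8809, Mul(-1, 22076)), -1)), Mul(U, Pow(49237, -1))) = Add(Mul(Add(Mul(6, -8), Mul(77, 70)), Pow(Add(-8809, Mul(-1, 22076)), -1)), Mul(27331, Pow(49237, -1))) = Add(Mul(Add(-48, 5390), Pow(Add(-8809, -22076), -1)), Mul(27331, Rational(1, 49237))) = Add(Mul(5342, Pow(-30885, -1)), Rational(27331, 49237)) = Add(Mul(5342, Rational(-1, 30885)), Rational(27331, 49237)) = Add(Rational(-5342, 30885), Rational(27331, 49237)) = Rational(581093881, 1520684745)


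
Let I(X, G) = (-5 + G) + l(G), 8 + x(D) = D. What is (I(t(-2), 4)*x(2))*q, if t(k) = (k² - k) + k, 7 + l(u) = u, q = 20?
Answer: 480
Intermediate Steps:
l(u) = -7 + u
t(k) = k²
x(D) = -8 + D
I(X, G) = -12 + 2*G (I(X, G) = (-5 + G) + (-7 + G) = -12 + 2*G)
(I(t(-2), 4)*x(2))*q = ((-12 + 2*4)*(-8 + 2))*20 = ((-12 + 8)*(-6))*20 = -4*(-6)*20 = 24*20 = 480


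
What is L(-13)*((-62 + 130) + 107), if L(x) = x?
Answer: -2275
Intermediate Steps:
L(-13)*((-62 + 130) + 107) = -13*((-62 + 130) + 107) = -13*(68 + 107) = -13*175 = -2275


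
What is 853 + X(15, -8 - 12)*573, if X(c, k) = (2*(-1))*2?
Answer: -1439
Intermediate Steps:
X(c, k) = -4 (X(c, k) = -2*2 = -4)
853 + X(15, -8 - 12)*573 = 853 - 4*573 = 853 - 2292 = -1439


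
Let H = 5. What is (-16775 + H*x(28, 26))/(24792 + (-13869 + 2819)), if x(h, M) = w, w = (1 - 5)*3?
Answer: -16835/13742 ≈ -1.2251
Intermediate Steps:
w = -12 (w = -4*3 = -12)
x(h, M) = -12
(-16775 + H*x(28, 26))/(24792 + (-13869 + 2819)) = (-16775 + 5*(-12))/(24792 + (-13869 + 2819)) = (-16775 - 60)/(24792 - 11050) = -16835/13742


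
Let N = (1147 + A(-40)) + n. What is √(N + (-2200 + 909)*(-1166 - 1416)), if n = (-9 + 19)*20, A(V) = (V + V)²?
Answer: √3341109 ≈ 1827.9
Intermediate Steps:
A(V) = 4*V² (A(V) = (2*V)² = 4*V²)
n = 200 (n = 10*20 = 200)
N = 7747 (N = (1147 + 4*(-40)²) + 200 = (1147 + 4*1600) + 200 = (1147 + 6400) + 200 = 7547 + 200 = 7747)
√(N + (-2200 + 909)*(-1166 - 1416)) = √(7747 + (-2200 + 909)*(-1166 - 1416)) = √(7747 - 1291*(-2582)) = √(7747 + 3333362) = √3341109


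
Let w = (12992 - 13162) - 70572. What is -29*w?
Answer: 2051518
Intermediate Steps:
w = -70742 (w = -170 - 70572 = -70742)
-29*w = -29*(-70742) = 2051518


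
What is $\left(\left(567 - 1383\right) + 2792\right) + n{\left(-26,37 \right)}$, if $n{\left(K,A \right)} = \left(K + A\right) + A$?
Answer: $2024$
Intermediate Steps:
$n{\left(K,A \right)} = K + 2 A$ ($n{\left(K,A \right)} = \left(A + K\right) + A = K + 2 A$)
$\left(\left(567 - 1383\right) + 2792\right) + n{\left(-26,37 \right)} = \left(\left(567 - 1383\right) + 2792\right) + \left(-26 + 2 \cdot 37\right) = \left(\left(567 - 1383\right) + 2792\right) + \left(-26 + 74\right) = \left(-816 + 2792\right) + 48 = 1976 + 48 = 2024$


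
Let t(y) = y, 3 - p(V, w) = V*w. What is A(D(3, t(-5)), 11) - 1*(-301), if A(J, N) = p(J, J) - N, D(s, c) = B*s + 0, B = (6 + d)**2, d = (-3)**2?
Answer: -455332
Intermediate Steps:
d = 9
p(V, w) = 3 - V*w
B = 225 (B = (6 + 9)**2 = 15**2 = 225)
D(s, c) = 225*s (D(s, c) = 225*s + 0 = 225*s)
A(J, N) = 3 - N - J**2 (A(J, N) = (3 - J*J) - N = (3 - J**2) - N = 3 - N - J**2)
A(D(3, t(-5)), 11) - 1*(-301) = (3 - 1*11 - (225*3)**2) - 1*(-301) = (3 - 11 - 1*675**2) + 301 = (3 - 11 - 1*455625) + 301 = (3 - 11 - 455625) + 301 = -455633 + 301 = -455332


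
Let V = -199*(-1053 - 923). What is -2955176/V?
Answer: -369397/49153 ≈ -7.5153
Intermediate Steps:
V = 393224 (V = -199*(-1976) = 393224)
-2955176/V = -2955176/393224 = -2955176*1/393224 = -369397/49153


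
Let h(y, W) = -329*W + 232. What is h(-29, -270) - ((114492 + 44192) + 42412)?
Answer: -112034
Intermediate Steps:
h(y, W) = 232 - 329*W
h(-29, -270) - ((114492 + 44192) + 42412) = (232 - 329*(-270)) - ((114492 + 44192) + 42412) = (232 + 88830) - (158684 + 42412) = 89062 - 1*201096 = 89062 - 201096 = -112034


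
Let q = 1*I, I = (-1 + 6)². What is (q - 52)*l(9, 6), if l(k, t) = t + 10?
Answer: -432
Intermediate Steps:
l(k, t) = 10 + t
I = 25 (I = 5² = 25)
q = 25 (q = 1*25 = 25)
(q - 52)*l(9, 6) = (25 - 52)*(10 + 6) = -27*16 = -432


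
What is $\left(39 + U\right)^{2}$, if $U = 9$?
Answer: $2304$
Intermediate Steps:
$\left(39 + U\right)^{2} = \left(39 + 9\right)^{2} = 48^{2} = 2304$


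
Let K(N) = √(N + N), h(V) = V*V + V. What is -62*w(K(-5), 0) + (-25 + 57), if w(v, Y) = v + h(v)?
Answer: 652 - 124*I*√10 ≈ 652.0 - 392.12*I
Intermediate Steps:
h(V) = V + V² (h(V) = V² + V = V + V²)
K(N) = √2*√N (K(N) = √(2*N) = √2*√N)
w(v, Y) = v + v*(1 + v)
-62*w(K(-5), 0) + (-25 + 57) = -62*√2*√(-5)*(2 + √2*√(-5)) + (-25 + 57) = -62*√2*(I*√5)*(2 + √2*(I*√5)) + 32 = -62*I*√10*(2 + I*√10) + 32 = 32 - 62*I*√10*(2 + I*√10)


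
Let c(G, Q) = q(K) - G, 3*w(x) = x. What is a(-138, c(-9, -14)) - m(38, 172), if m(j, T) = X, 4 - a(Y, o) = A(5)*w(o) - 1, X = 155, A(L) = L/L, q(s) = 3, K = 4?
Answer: -154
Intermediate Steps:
w(x) = x/3
c(G, Q) = 3 - G
A(L) = 1
a(Y, o) = 5 - o/3 (a(Y, o) = 4 - (1*(o/3) - 1) = 4 - (o/3 - 1) = 4 - (-1 + o/3) = 4 + (1 - o/3) = 5 - o/3)
m(j, T) = 155
a(-138, c(-9, -14)) - m(38, 172) = (5 - (3 - 1*(-9))/3) - 1*155 = (5 - (3 + 9)/3) - 155 = (5 - 1/3*12) - 155 = (5 - 4) - 155 = 1 - 155 = -154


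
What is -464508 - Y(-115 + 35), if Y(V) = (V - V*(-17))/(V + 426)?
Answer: -80359164/173 ≈ -4.6450e+5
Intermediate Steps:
Y(V) = 18*V/(426 + V) (Y(V) = (V - (-17)*V)/(426 + V) = (V + 17*V)/(426 + V) = (18*V)/(426 + V) = 18*V/(426 + V))
-464508 - Y(-115 + 35) = -464508 - 18*(-115 + 35)/(426 + (-115 + 35)) = -464508 - 18*(-80)/(426 - 80) = -464508 - 18*(-80)/346 = -464508 - 1*(-720/173) = -464508 + 720/173 = -80359164/173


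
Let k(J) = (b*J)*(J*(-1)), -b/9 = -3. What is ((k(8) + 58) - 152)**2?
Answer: 3319684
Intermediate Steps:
b = 27 (b = -9*(-3) = 27)
k(J) = -27*J**2 (k(J) = (27*J)*(J*(-1)) = (27*J)*(-J) = -27*J**2)
((k(8) + 58) - 152)**2 = ((-27*8**2 + 58) - 152)**2 = ((-27*64 + 58) - 152)**2 = ((-1728 + 58) - 152)**2 = (-1670 - 152)**2 = (-1822)**2 = 3319684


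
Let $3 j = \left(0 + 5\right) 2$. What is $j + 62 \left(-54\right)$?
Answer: $- \frac{10034}{3} \approx -3344.7$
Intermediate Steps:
$j = \frac{10}{3}$ ($j = \frac{\left(0 + 5\right) 2}{3} = \frac{5 \cdot 2}{3} = \frac{1}{3} \cdot 10 = \frac{10}{3} \approx 3.3333$)
$j + 62 \left(-54\right) = \frac{10}{3} + 62 \left(-54\right) = \frac{10}{3} - 3348 = - \frac{10034}{3}$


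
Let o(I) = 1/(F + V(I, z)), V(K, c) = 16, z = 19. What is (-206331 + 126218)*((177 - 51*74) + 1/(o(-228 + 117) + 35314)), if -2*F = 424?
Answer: 1994556535267175/6921543 ≈ 2.8817e+8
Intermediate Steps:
F = -212 (F = -1/2*424 = -212)
o(I) = -1/196 (o(I) = 1/(-212 + 16) = 1/(-196) = -1/196)
(-206331 + 126218)*((177 - 51*74) + 1/(o(-228 + 117) + 35314)) = (-206331 + 126218)*((177 - 51*74) + 1/(-1/196 + 35314)) = -80113*((177 - 3774) + 1/(6921543/196)) = -80113*(-3597 + 196/6921543) = -80113*(-24896789975/6921543) = 1994556535267175/6921543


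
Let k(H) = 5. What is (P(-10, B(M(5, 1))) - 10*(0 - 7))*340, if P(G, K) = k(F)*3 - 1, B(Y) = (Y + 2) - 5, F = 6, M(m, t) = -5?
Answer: 28560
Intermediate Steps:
B(Y) = -3 + Y (B(Y) = (2 + Y) - 5 = -3 + Y)
P(G, K) = 14 (P(G, K) = 5*3 - 1 = 15 - 1 = 14)
(P(-10, B(M(5, 1))) - 10*(0 - 7))*340 = (14 - 10*(0 - 7))*340 = (14 - 10*(-7))*340 = (14 + 70)*340 = 84*340 = 28560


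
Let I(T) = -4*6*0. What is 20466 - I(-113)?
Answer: 20466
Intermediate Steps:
I(T) = 0 (I(T) = -24*0 = 0)
20466 - I(-113) = 20466 - 1*0 = 20466 + 0 = 20466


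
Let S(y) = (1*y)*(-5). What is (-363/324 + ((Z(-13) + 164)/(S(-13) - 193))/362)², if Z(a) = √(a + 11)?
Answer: 988547355503/782590574592 + 351523*I*√2/7246209024 ≈ 1.2632 + 6.8605e-5*I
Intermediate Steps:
Z(a) = √(11 + a)
S(y) = -5*y (S(y) = y*(-5) = -5*y)
(-363/324 + ((Z(-13) + 164)/(S(-13) - 193))/362)² = (-363/324 + ((√(11 - 13) + 164)/(-5*(-13) - 193))/362)² = (-363*1/324 + ((√(-2) + 164)/(65 - 193))*(1/362))² = (-121/108 + ((I*√2 + 164)/(-128))*(1/362))² = (-121/108 + ((164 + I*√2)*(-1/128))*(1/362))² = (-121/108 + (-41/32 - I*√2/128)*(1/362))² = (-121/108 + (-41/11584 - I*√2/46336))² = (-351523/312768 - I*√2/46336)²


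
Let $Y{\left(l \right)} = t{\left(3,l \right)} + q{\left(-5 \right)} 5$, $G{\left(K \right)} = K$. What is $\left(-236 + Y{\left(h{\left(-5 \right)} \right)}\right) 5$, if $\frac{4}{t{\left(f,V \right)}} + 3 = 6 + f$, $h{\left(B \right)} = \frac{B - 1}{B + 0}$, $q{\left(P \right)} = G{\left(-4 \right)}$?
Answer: $- \frac{3830}{3} \approx -1276.7$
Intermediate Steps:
$q{\left(P \right)} = -4$
$h{\left(B \right)} = \frac{-1 + B}{B}$
$t{\left(f,V \right)} = \frac{4}{3 + f}$ ($t{\left(f,V \right)} = \frac{4}{-3 + \left(6 + f\right)} = \frac{4}{3 + f}$)
$Y{\left(l \right)} = - \frac{58}{3}$ ($Y{\left(l \right)} = \frac{4}{3 + 3} - 20 = \frac{4}{6} - 20 = 4 \cdot \frac{1}{6} - 20 = \frac{2}{3} - 20 = - \frac{58}{3}$)
$\left(-236 + Y{\left(h{\left(-5 \right)} \right)}\right) 5 = \left(-236 - \frac{58}{3}\right) 5 = \left(- \frac{766}{3}\right) 5 = - \frac{3830}{3}$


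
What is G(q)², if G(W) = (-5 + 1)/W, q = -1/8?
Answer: 1024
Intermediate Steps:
q = -⅛ (q = -1*⅛ = -⅛ ≈ -0.12500)
G(W) = -4/W
G(q)² = (-4/(-⅛))² = (-4*(-8))² = 32² = 1024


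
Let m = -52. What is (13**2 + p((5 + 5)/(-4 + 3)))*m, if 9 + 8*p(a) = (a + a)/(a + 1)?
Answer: -157391/18 ≈ -8743.9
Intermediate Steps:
p(a) = -9/8 + a/(4*(1 + a)) (p(a) = -9/8 + ((a + a)/(a + 1))/8 = -9/8 + ((2*a)/(1 + a))/8 = -9/8 + (2*a/(1 + a))/8 = -9/8 + a/(4*(1 + a)))
(13**2 + p((5 + 5)/(-4 + 3)))*m = (13**2 + (-9 - 7*(5 + 5)/(-4 + 3))/(8*(1 + (5 + 5)/(-4 + 3))))*(-52) = (169 + (-9 - 70/(-1))/(8*(1 + 10/(-1))))*(-52) = (169 + (-9 - 70*(-1))/(8*(1 + 10*(-1))))*(-52) = (169 + (-9 - 7*(-10))/(8*(1 - 10)))*(-52) = (169 + (1/8)*(-9 + 70)/(-9))*(-52) = (169 + (1/8)*(-1/9)*61)*(-52) = (169 - 61/72)*(-52) = (12107/72)*(-52) = -157391/18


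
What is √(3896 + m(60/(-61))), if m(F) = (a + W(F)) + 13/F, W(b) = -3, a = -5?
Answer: √3487305/30 ≈ 62.248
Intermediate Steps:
m(F) = -8 + 13/F (m(F) = (-5 - 3) + 13/F = -8 + 13/F)
√(3896 + m(60/(-61))) = √(3896 + (-8 + 13/((60/(-61))))) = √(3896 + (-8 + 13/((60*(-1/61))))) = √(3896 + (-8 + 13/(-60/61))) = √(3896 + (-8 + 13*(-61/60))) = √(3896 + (-8 - 793/60)) = √(3896 - 1273/60) = √(232487/60) = √3487305/30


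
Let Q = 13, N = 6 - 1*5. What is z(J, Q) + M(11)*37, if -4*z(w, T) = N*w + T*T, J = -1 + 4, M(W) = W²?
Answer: 4434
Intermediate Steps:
N = 1 (N = 6 - 5 = 1)
J = 3
z(w, T) = -w/4 - T²/4 (z(w, T) = -(1*w + T*T)/4 = -(w + T²)/4 = -w/4 - T²/4)
z(J, Q) + M(11)*37 = (-¼*3 - ¼*13²) + 11²*37 = (-¾ - ¼*169) + 121*37 = (-¾ - 169/4) + 4477 = -43 + 4477 = 4434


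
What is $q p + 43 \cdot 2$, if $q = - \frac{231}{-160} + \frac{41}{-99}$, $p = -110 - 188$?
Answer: $- \frac{1748921}{7920} \approx -220.82$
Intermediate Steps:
$p = -298$
$q = \frac{16309}{15840}$ ($q = \left(-231\right) \left(- \frac{1}{160}\right) + 41 \left(- \frac{1}{99}\right) = \frac{231}{160} - \frac{41}{99} = \frac{16309}{15840} \approx 1.0296$)
$q p + 43 \cdot 2 = \frac{16309}{15840} \left(-298\right) + 43 \cdot 2 = - \frac{2430041}{7920} + 86 = - \frac{1748921}{7920}$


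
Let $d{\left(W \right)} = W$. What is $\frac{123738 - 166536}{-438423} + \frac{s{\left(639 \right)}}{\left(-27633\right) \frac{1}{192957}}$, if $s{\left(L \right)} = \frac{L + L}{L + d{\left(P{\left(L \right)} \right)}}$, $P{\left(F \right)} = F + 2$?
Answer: $- \frac{5922273222941}{861507040640} \approx -6.8743$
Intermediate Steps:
$P{\left(F \right)} = 2 + F$
$s{\left(L \right)} = \frac{2 L}{2 + 2 L}$ ($s{\left(L \right)} = \frac{L + L}{L + \left(2 + L\right)} = \frac{2 L}{2 + 2 L}$)
$\frac{123738 - 166536}{-438423} + \frac{s{\left(639 \right)}}{\left(-27633\right) \frac{1}{192957}} = \frac{123738 - 166536}{-438423} + \frac{639 \frac{1}{1 + 639}}{\left(-27633\right) \frac{1}{192957}} = \left(123738 - 166536\right) \left(- \frac{1}{438423}\right) + \frac{639 \cdot \frac{1}{640}}{\left(-27633\right) \frac{1}{192957}} = \left(-42798\right) \left(- \frac{1}{438423}\right) + \frac{639 \cdot \frac{1}{640}}{- \frac{9211}{64319}} = \frac{14266}{146141} + \frac{639}{640} \left(- \frac{64319}{9211}\right) = \frac{14266}{146141} - \frac{41099841}{5895040} = - \frac{5922273222941}{861507040640}$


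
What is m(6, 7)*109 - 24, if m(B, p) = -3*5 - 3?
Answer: -1986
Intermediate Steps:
m(B, p) = -18 (m(B, p) = -15 - 3 = -18)
m(6, 7)*109 - 24 = -18*109 - 24 = -1962 - 24 = -1986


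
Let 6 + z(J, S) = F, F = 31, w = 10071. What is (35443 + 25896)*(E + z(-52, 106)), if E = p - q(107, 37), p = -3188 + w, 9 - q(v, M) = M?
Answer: 425447304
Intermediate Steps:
q(v, M) = 9 - M
z(J, S) = 25 (z(J, S) = -6 + 31 = 25)
p = 6883 (p = -3188 + 10071 = 6883)
E = 6911 (E = 6883 - (9 - 1*37) = 6883 - (9 - 37) = 6883 - 1*(-28) = 6883 + 28 = 6911)
(35443 + 25896)*(E + z(-52, 106)) = (35443 + 25896)*(6911 + 25) = 61339*6936 = 425447304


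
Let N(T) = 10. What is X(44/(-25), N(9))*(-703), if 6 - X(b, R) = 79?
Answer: 51319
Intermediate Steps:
X(b, R) = -73 (X(b, R) = 6 - 1*79 = 6 - 79 = -73)
X(44/(-25), N(9))*(-703) = -73*(-703) = 51319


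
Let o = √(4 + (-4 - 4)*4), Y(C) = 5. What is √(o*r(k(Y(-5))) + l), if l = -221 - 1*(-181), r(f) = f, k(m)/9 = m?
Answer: √(-40 + 90*I*√7) ≈ 10.036 + 11.863*I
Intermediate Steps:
k(m) = 9*m
o = 2*I*√7 (o = √(4 - 8*4) = √(4 - 32) = √(-28) = 2*I*√7 ≈ 5.2915*I)
l = -40 (l = -221 + 181 = -40)
√(o*r(k(Y(-5))) + l) = √((2*I*√7)*(9*5) - 40) = √((2*I*√7)*45 - 40) = √(90*I*√7 - 40) = √(-40 + 90*I*√7)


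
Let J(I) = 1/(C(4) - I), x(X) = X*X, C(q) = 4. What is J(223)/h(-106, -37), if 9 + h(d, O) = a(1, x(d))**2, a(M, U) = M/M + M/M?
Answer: 1/1095 ≈ 0.00091324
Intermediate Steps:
x(X) = X**2
a(M, U) = 2 (a(M, U) = 1 + 1 = 2)
h(d, O) = -5 (h(d, O) = -9 + 2**2 = -9 + 4 = -5)
J(I) = 1/(4 - I)
J(223)/h(-106, -37) = -1/(-4 + 223)/(-5) = -1/219*(-1/5) = 1/1095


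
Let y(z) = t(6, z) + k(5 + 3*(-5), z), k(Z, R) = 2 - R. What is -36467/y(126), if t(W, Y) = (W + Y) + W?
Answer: -36467/14 ≈ -2604.8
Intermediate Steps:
t(W, Y) = Y + 2*W
y(z) = 14 (y(z) = (z + 2*6) + (2 - z) = (z + 12) + (2 - z) = (12 + z) + (2 - z) = 14)
-36467/y(126) = -36467/14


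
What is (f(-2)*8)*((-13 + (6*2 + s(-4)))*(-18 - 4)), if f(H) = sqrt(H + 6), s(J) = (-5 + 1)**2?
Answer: -5280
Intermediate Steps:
s(J) = 16 (s(J) = (-4)**2 = 16)
f(H) = sqrt(6 + H)
(f(-2)*8)*((-13 + (6*2 + s(-4)))*(-18 - 4)) = (sqrt(6 - 2)*8)*((-13 + (6*2 + 16))*(-18 - 4)) = (sqrt(4)*8)*((-13 + (12 + 16))*(-22)) = (2*8)*((-13 + 28)*(-22)) = 16*(15*(-22)) = 16*(-330) = -5280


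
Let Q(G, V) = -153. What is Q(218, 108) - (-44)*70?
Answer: 2927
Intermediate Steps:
Q(218, 108) - (-44)*70 = -153 - (-44)*70 = -153 - 1*(-3080) = -153 + 3080 = 2927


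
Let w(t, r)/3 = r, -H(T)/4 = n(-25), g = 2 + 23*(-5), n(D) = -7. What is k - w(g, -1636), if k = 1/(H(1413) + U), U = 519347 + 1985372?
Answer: 12293298277/2504747 ≈ 4908.0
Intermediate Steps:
g = -113 (g = 2 - 115 = -113)
H(T) = 28 (H(T) = -4*(-7) = 28)
w(t, r) = 3*r
U = 2504719
k = 1/2504747 (k = 1/(28 + 2504719) = 1/2504747 ≈ 3.9924e-7)
k - w(g, -1636) = 1/2504747 - 3*(-1636) = 1/2504747 - 1*(-4908) = 1/2504747 + 4908 = 12293298277/2504747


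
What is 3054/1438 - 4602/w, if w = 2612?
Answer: 339843/939014 ≈ 0.36191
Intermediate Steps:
3054/1438 - 4602/w = 3054/1438 - 4602/2612 = 3054*(1/1438) - 4602*1/2612 = 1527/719 - 2301/1306 = 339843/939014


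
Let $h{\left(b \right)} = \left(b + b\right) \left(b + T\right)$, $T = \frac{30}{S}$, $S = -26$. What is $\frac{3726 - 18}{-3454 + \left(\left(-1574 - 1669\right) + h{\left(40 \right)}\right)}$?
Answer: $- \frac{48204}{46661} \approx -1.0331$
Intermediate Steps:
$T = - \frac{15}{13}$ ($T = \frac{30}{-26} = 30 \left(- \frac{1}{26}\right) = - \frac{15}{13} \approx -1.1538$)
$h{\left(b \right)} = 2 b \left(- \frac{15}{13} + b\right)$ ($h{\left(b \right)} = \left(b + b\right) \left(b - \frac{15}{13}\right) = 2 b \left(- \frac{15}{13} + b\right)$)
$\frac{3726 - 18}{-3454 + \left(\left(-1574 - 1669\right) + h{\left(40 \right)}\right)} = \frac{3726 - 18}{-3454 + \left(\left(-1574 - 1669\right) + \frac{2}{13} \cdot 40 \left(-15 + 13 \cdot 40\right)\right)} = \frac{3708}{-3454 - \left(3243 - \frac{80 \left(-15 + 520\right)}{13}\right)} = \frac{3708}{-3454 - \left(3243 - \frac{40400}{13}\right)} = \frac{3708}{-3454 + \left(-3243 + \frac{40400}{13}\right)} = \frac{3708}{-3454 - \frac{1759}{13}} = \frac{3708}{- \frac{46661}{13}} = 3708 \left(- \frac{13}{46661}\right) = - \frac{48204}{46661}$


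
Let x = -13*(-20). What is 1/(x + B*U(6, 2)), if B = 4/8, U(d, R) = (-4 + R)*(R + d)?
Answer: 1/252 ≈ 0.0039683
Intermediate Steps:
B = 1/2 (B = 4*(1/8) = 1/2 ≈ 0.50000)
x = 260
1/(x + B*U(6, 2)) = 1/(260 + (2**2 - 4*2 - 4*6 + 2*6)/2) = 1/(260 + (4 - 8 - 24 + 12)/2) = 1/(260 + (1/2)*(-16)) = 1/(260 - 8) = 1/252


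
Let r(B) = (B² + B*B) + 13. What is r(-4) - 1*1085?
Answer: -1040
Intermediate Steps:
r(B) = 13 + 2*B² (r(B) = (B² + B²) + 13 = 2*B² + 13 = 13 + 2*B²)
r(-4) - 1*1085 = (13 + 2*(-4)²) - 1*1085 = (13 + 2*16) - 1085 = (13 + 32) - 1085 = 45 - 1085 = -1040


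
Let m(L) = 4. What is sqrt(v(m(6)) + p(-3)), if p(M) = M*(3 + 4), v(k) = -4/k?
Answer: I*sqrt(22) ≈ 4.6904*I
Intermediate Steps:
p(M) = 7*M (p(M) = M*7 = 7*M)
sqrt(v(m(6)) + p(-3)) = sqrt(-4/4 + 7*(-3)) = sqrt(-4*1/4 - 21) = sqrt(-1 - 21) = sqrt(-22) = I*sqrt(22)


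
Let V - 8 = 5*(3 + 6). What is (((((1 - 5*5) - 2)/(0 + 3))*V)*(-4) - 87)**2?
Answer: 27573001/9 ≈ 3.0637e+6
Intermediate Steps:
V = 53 (V = 8 + 5*(3 + 6) = 8 + 5*9 = 8 + 45 = 53)
(((((1 - 5*5) - 2)/(0 + 3))*V)*(-4) - 87)**2 = (((((1 - 5*5) - 2)/(0 + 3))*53)*(-4) - 87)**2 = (((((1 - 25) - 2)/3)*53)*(-4) - 87)**2 = ((((-24 - 2)*(1/3))*53)*(-4) - 87)**2 = ((-26*1/3*53)*(-4) - 87)**2 = (-26/3*53*(-4) - 87)**2 = (-1378/3*(-4) - 87)**2 = (5512/3 - 87)**2 = (5251/3)**2 = 27573001/9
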